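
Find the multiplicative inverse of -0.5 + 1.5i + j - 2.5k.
-0.0513 - 0.1538i - 0.1026j + 0.2564k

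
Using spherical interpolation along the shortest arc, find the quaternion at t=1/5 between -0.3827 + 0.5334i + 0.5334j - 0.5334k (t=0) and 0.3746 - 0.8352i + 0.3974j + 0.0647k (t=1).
-0.4268 + 0.673i + 0.3656j - 0.4808k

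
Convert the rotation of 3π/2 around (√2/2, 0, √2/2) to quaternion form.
-0.7071 + 0.5i + 0.5k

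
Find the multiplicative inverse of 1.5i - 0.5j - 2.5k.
-0.1714i + 0.0571j + 0.2857k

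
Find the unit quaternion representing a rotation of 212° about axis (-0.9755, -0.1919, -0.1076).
-0.2756 - 0.9377i - 0.1845j - 0.1034k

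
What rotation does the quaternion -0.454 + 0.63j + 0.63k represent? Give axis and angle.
axis = (0, √2/2, √2/2), θ = 234°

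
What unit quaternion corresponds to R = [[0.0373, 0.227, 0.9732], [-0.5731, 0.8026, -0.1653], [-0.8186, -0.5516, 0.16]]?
0.7071 - 0.1366i + 0.6335j - 0.2829k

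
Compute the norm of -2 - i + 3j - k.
√15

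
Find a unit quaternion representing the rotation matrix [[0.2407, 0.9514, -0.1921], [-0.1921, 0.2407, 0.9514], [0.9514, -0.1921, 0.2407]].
0.6561 - 0.4357i - 0.4357j - 0.4357k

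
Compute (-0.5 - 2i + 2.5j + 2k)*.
-0.5 + 2i - 2.5j - 2k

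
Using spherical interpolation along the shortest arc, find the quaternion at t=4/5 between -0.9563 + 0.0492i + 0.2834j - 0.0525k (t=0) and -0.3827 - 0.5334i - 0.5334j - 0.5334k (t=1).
-0.6078 - 0.4689i - 0.4048j - 0.4968k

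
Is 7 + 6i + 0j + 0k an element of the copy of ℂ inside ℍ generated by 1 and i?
Yes. The quaternion 7 + 6i has j- and k-coefficients y = z = 0, so it lies in the complex subalgebra spanned by 1 and i.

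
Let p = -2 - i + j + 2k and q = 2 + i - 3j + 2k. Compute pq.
-4 + 4i + 12j + 2k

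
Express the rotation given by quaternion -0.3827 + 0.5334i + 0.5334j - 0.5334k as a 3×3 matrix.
[[-0.1381, 0.1608, -0.9773], [0.9773, -0.1381, -0.1608], [-0.1608, -0.9773, -0.1381]]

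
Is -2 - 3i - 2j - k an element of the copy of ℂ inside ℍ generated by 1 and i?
No. The quaternion -2 - 3i - 2j - k has j-coefficient y = -2 and k-coefficient z = -1, not both zero, so it does not lie in the complex subalgebra spanned by 1 and i.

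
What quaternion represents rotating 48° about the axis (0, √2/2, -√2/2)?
0.9135 + 0.2876j - 0.2876k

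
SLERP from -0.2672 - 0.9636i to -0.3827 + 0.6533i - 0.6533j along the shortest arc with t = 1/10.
-0.2034 - 0.976i + 0.0779j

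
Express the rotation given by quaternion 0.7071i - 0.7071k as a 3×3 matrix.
[[0, 0, -1], [0, -1, 0], [-1, 0, 0]]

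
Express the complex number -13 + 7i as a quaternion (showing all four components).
-13 + 7i + 0j + 0k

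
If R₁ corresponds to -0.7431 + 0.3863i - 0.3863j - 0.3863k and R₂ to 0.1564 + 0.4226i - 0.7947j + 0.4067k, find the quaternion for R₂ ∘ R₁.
-0.4294 + 0.2105i + 0.8505j - 0.2189k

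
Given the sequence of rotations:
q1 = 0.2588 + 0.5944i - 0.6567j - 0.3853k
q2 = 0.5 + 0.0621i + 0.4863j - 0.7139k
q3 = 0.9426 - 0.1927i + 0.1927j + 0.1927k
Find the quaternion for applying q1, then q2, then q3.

q2 · q1 = 0.1368 - 0.3429i - 0.6029j - 0.7072k
q3 · q2 · q1 = 0.3153 - 0.3697i - 0.7443j - 0.458k
0.3153 - 0.3697i - 0.7443j - 0.458k


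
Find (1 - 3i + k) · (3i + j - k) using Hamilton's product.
10 + 2i + j - 4k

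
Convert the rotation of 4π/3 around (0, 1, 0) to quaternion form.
-0.5 + 0.866j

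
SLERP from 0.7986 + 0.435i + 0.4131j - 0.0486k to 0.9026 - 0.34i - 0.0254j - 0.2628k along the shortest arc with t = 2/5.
0.9433 + 0.1337i + 0.2629j - 0.1524k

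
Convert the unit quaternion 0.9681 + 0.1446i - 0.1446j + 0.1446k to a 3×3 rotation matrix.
[[0.9164, -0.3218, -0.2382], [0.2382, 0.9164, -0.3218], [0.3218, 0.2382, 0.9164]]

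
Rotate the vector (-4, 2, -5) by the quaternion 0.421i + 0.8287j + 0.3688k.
(2.425, -5.1, 3.62)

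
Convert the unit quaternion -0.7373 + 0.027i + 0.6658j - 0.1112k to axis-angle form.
axis = (0.04, 0.9855, -0.1646), θ = 275°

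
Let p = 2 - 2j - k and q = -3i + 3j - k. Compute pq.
5 - i + 9j - 8k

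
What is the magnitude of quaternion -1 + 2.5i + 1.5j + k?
3.24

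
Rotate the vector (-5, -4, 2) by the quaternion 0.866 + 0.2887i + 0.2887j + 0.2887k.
(-0.666, -6.667, 0.333)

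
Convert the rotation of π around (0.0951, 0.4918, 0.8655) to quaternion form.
0.0951i + 0.4918j + 0.8655k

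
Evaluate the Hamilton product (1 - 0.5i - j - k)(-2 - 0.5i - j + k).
-2.25 - 1.5i + 2j + 3k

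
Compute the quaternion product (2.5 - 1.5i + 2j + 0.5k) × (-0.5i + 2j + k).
-5.25 - 0.25i + 6.25j + 0.5k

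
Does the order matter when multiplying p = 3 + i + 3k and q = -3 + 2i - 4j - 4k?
Yes: pq = 1 + 15i - 2j - 25k ≠ 1 - 9i - 22j - 17k = qp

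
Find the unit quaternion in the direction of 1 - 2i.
0.4472 - 0.8944i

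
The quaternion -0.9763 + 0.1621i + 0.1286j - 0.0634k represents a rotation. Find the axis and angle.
axis = (0.749, 0.5942, -0.293), θ = 335°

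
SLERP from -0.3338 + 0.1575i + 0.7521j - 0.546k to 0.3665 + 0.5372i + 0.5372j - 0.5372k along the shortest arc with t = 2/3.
0.1377 + 0.4425i + 0.6638j - 0.5871k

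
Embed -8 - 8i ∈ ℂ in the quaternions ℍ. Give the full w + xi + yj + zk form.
-8 - 8i + 0j + 0k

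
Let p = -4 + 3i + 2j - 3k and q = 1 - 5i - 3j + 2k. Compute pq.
23 + 18i + 23j - 10k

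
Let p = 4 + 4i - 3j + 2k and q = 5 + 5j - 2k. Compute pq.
39 + 16i + 13j + 22k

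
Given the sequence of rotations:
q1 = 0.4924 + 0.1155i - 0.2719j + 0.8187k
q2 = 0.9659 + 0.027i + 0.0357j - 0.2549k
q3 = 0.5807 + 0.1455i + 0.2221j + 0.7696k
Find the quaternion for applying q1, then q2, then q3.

q2 · q1 = 0.6909 + 0.0848i - 0.2966j + 0.6538k
q3 · q2 · q1 = -0.0484 + 0.5232i - 0.0487j + 0.8494k
-0.0484 + 0.5232i - 0.0487j + 0.8494k


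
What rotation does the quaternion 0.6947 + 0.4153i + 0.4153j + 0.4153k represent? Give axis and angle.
axis = (√3/3, √3/3, √3/3), θ = 92°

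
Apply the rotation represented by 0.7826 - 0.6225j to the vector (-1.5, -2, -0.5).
(0.15, -2, -1.574)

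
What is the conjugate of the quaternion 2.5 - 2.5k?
2.5 + 2.5k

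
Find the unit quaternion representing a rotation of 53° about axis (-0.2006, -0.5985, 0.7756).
0.8949 - 0.0895i - 0.267j + 0.3461k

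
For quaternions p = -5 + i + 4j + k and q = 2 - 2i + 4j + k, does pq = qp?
No: pq = -25 + 12i - 15j + 9k ≠ -25 + 12i - 9j - 15k = qp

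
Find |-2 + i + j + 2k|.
√10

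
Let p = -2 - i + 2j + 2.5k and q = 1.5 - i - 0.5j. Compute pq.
-3 + 1.75i + 1.5j + 6.25k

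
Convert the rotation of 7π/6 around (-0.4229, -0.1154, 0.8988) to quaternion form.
-0.2588 - 0.4085i - 0.1115j + 0.8682k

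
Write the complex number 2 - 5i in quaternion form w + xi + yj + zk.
2 - 5i + 0j + 0k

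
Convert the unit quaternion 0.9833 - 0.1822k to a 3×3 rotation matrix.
[[0.9336, 0.3583, 0], [-0.3583, 0.9336, 0], [0, 0, 1]]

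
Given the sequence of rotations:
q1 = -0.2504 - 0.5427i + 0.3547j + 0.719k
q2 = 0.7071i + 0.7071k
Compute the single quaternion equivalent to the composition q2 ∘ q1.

q2 · q1 = -0.1247 - 0.4279i - 0.8921j + 0.0738k
-0.1247 - 0.4279i - 0.8921j + 0.0738k


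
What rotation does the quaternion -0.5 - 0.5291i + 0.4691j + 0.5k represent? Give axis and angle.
axis = (-0.611, 0.5417, √3/3), θ = 4π/3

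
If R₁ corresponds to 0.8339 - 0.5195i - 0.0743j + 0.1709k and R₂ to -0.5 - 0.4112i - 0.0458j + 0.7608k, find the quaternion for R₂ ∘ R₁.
-0.764 - 0.0344i - 0.326j + 0.5557k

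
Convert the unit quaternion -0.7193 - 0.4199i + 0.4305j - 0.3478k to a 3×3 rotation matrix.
[[0.3874, -0.8619, -0.3272], [0.1388, 0.4054, -0.9035], [0.9114, 0.3046, 0.2767]]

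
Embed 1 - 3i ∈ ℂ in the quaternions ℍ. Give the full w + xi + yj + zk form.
1 - 3i + 0j + 0k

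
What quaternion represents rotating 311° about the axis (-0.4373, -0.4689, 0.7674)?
-0.91 - 0.1813i - 0.1944j + 0.3182k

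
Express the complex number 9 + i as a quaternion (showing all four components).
9 + i + 0j + 0k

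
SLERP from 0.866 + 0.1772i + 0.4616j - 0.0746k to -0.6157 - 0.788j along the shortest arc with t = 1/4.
0.8187 + 0.135i + 0.5552j - 0.0568k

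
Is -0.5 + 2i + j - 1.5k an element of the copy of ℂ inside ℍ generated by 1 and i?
No. The quaternion -0.5 + 2i + j - 1.5k has j-coefficient y = 1 and k-coefficient z = -1.5, not both zero, so it does not lie in the complex subalgebra spanned by 1 and i.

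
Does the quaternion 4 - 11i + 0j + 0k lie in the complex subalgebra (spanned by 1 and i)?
Yes. The quaternion 4 - 11i has j- and k-coefficients y = z = 0, so it lies in the complex subalgebra spanned by 1 and i.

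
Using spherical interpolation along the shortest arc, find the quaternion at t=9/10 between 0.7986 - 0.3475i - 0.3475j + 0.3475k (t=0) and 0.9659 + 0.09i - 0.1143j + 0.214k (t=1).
0.9617 + 0.0453i - 0.1404j + 0.231k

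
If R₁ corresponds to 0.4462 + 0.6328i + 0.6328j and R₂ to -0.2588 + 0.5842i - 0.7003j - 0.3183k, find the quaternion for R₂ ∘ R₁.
-0.042 + 0.2983i - 0.6777j + 0.6708k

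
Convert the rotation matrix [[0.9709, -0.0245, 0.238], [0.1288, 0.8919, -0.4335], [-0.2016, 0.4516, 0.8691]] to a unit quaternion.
0.9659 + 0.2291i + 0.1138j + 0.0397k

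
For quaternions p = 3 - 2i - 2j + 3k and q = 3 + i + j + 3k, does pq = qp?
No: pq = 4 - 12i + 6j + 18k ≠ 4 + 6i - 12j + 18k = qp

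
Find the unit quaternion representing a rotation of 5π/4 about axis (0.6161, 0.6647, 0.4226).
-0.3827 + 0.5692i + 0.6141j + 0.3904k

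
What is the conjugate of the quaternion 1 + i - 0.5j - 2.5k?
1 - i + 0.5j + 2.5k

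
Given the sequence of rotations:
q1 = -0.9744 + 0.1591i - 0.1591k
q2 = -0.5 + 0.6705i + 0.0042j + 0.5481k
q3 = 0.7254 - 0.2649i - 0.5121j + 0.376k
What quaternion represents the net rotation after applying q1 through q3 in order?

q2 · q1 = 0.4677 - 0.7336i + 0.1898j - 0.4552k
q3 · q2 · q1 = 0.4133 - 0.4943i - 0.4982j - 0.5803k
0.4133 - 0.4943i - 0.4982j - 0.5803k


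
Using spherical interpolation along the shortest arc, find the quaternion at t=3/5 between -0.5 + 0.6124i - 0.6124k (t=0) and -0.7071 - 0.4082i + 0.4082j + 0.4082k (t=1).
0.2665 + 0.645i - 0.3112j - 0.645k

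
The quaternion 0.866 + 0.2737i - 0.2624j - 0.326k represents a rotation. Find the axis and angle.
axis = (0.5474, -0.5248, -0.6519), θ = π/3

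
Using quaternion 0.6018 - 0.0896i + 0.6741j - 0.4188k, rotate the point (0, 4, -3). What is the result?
(-1.126, 3.903, -2.915)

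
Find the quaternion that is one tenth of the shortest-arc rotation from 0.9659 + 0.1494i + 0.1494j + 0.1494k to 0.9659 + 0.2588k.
0.9684 + 0.1347i + 0.1347j + 0.1608k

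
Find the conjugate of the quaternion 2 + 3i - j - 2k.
2 - 3i + j + 2k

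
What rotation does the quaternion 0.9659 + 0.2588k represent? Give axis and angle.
axis = (0, 0, 1), θ = π/6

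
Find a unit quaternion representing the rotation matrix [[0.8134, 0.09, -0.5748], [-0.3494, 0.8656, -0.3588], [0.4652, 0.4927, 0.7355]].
0.9239 + 0.2304i - 0.2814j - 0.1189k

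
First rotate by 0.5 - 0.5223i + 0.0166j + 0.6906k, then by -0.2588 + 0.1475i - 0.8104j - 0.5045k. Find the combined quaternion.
0.3095 - 0.3424i - 0.2479j - 0.8518k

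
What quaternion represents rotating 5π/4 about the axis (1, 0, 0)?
-0.3827 + 0.9239i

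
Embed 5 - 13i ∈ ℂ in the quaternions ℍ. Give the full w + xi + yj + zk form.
5 - 13i + 0j + 0k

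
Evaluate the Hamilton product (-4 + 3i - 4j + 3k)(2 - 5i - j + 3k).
-6 + 17i - 28j - 29k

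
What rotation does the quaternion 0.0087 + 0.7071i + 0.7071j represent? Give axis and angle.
axis = (√2/2, √2/2, 0), θ = 179°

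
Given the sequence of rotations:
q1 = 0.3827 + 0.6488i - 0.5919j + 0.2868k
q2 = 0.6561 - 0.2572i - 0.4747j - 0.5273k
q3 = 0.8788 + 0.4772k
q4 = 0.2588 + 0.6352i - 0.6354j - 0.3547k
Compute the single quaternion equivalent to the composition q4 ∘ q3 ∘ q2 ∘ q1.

q2 · q1 = 0.2882 - 0.121i - 0.8384j + 0.4466k
q3 · q2 · q1 = 0.0402 + 0.2937i - 0.7945j + 0.53k
q4 · q3 · q2 · q1 = -0.493 - 0.517i - 0.672j - 0.1951k
-0.493 - 0.517i - 0.672j - 0.1951k


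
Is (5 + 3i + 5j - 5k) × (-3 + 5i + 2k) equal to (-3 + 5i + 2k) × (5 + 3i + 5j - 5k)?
No: pq = -20 + 26i - 46j ≠ -20 + 6i + 16j + 50k = qp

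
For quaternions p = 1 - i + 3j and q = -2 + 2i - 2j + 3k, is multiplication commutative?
No: pq = 6 + 13i - 5j - k ≠ 6 - 5i - 11j + 7k = qp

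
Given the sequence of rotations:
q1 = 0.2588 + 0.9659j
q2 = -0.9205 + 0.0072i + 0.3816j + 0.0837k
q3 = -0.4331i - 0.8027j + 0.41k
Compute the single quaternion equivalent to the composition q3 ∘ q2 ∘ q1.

q2 · q1 = -0.6068 - 0.079i - 0.7904j + 0.0286k
q3 · q2 · q1 = -0.6804 + 0.5639i + 0.4671j + 0.0301k
-0.6804 + 0.5639i + 0.4671j + 0.0301k


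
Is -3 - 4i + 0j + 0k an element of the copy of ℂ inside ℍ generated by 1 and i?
Yes. The quaternion -3 - 4i has j- and k-coefficients y = z = 0, so it lies in the complex subalgebra spanned by 1 and i.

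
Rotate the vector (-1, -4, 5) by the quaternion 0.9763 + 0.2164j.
(1.206, -4, 4.954)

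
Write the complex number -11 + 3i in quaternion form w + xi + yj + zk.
-11 + 3i + 0j + 0k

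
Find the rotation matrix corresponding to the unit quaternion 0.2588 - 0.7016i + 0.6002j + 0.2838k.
[[0.1184, -0.9891, -0.0876], [-0.6953, -0.1456, 0.7038], [-0.7089, -0.0225, -0.705]]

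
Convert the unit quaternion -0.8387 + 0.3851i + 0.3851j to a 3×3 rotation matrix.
[[0.7034, 0.2966, -0.646], [0.2966, 0.7034, 0.646], [0.646, -0.646, 0.4068]]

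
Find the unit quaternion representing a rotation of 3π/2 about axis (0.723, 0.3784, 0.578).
-0.7071 + 0.5112i + 0.2676j + 0.4087k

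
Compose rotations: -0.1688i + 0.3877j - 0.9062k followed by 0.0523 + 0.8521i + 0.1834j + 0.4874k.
0.5144 - 0.364i + 0.7102j + 0.3139k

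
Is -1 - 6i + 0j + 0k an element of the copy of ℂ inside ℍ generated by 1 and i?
Yes. The quaternion -1 - 6i has j- and k-coefficients y = z = 0, so it lies in the complex subalgebra spanned by 1 and i.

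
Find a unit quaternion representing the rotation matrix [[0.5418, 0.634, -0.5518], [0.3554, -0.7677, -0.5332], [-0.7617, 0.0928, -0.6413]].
0.1822 + 0.8589i + 0.288j - 0.3823k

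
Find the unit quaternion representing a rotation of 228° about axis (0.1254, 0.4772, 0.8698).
-0.4067 + 0.1146i + 0.4359j + 0.7946k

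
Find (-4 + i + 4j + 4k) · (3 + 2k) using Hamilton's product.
-20 + 11i + 10j + 4k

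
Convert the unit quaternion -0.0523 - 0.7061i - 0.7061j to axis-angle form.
axis = (-√2/2, -√2/2, 0), θ = 186°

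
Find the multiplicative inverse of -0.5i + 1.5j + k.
0.1429i - 0.4286j - 0.2857k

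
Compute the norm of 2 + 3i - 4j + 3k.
√38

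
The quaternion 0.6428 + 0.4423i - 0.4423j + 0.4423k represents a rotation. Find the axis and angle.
axis = (√3/3, -√3/3, √3/3), θ = 100°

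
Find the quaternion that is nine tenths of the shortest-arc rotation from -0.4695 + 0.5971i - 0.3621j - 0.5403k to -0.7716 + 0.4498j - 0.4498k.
-0.7827 + 0.0739i + 0.3776j - 0.4893k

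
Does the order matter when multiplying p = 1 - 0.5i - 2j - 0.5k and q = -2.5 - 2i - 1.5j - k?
Yes: pq = -7 + 0.5i + 4j - 3k ≠ -7 - 2i + 3j + 3.5k = qp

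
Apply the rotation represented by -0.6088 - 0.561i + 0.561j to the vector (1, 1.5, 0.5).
(-0.915, -0.415, 1.578)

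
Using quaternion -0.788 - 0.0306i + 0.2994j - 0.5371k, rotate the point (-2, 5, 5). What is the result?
(-7.006, -1.4, 1.718)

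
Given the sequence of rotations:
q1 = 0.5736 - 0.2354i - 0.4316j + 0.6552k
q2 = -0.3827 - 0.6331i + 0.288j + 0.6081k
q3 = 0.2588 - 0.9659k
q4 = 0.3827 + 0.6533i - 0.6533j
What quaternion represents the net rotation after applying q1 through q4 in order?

q2 · q1 = -0.6427 + 0.1781i + 0.602j + 0.4391k
q3 · q2 · q1 = 0.2578 + 0.6276i - 0.0162j + 0.7344k
q4 · q3 · q2 · q1 = -0.3219 - 0.0712i - 0.6544j + 0.6805k
-0.3219 - 0.0712i - 0.6544j + 0.6805k


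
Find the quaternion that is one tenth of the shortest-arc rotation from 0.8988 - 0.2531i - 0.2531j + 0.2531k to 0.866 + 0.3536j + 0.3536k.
0.9147 - 0.2312i - 0.193j + 0.2694k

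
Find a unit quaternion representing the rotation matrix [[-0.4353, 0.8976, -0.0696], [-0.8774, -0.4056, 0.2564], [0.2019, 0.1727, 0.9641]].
0.5299 - 0.0395i - 0.1281j - 0.8374k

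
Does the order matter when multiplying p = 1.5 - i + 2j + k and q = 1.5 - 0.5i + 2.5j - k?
Yes: pq = -2.25 - 6.75i + 5.25j - 1.5k ≠ -2.25 + 2.25i + 8.25j + 1.5k = qp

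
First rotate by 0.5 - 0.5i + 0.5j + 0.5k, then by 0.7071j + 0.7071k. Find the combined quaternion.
-0.7071 + 0.7071k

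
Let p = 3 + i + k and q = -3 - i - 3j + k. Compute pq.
-9 - 3i - 11j - 3k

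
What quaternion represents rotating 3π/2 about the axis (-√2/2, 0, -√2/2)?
-0.7071 - 0.5i - 0.5k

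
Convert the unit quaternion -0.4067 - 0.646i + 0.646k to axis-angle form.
axis = (-√2/2, 0, √2/2), θ = 228°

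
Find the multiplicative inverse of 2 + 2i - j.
0.2222 - 0.2222i + 0.1111j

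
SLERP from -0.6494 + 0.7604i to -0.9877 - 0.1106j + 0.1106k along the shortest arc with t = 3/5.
-0.935 + 0.3397i - 0.0722j + 0.0722k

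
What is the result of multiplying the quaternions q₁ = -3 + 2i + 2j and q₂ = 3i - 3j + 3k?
-3i + 3j - 21k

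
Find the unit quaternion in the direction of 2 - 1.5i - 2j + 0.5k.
0.6172 - 0.4629i - 0.6172j + 0.1543k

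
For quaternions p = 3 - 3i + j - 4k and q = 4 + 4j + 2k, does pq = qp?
No: pq = 16 + 6i + 22j - 22k ≠ 16 - 30i + 10j + 2k = qp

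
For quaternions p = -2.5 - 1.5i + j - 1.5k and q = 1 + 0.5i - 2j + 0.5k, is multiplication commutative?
No: pq = 1 - 5.25i + 6j - 0.25k ≠ 1 - 0.25i + 6j - 5.25k = qp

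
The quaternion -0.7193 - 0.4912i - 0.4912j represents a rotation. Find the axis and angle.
axis = (-√2/2, -√2/2, 0), θ = 272°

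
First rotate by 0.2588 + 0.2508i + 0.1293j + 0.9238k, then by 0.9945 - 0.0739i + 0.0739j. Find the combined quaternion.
0.2664 + 0.2986i + 0.216j + 0.8906k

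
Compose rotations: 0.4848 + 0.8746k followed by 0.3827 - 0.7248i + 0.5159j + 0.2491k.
-0.0323 + 0.0998i + 0.884j + 0.4555k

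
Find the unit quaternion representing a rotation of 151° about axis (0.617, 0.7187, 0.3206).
0.2504 + 0.5973i + 0.6958j + 0.3104k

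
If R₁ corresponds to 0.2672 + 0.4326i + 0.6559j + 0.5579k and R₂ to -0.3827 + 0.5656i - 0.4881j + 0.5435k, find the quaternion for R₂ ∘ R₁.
-0.33 - 0.6432i - 0.4619j + 0.5138k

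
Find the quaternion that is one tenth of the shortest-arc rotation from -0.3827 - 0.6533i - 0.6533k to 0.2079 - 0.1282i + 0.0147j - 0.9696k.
-0.3297 - 0.6179i + 0.0017j - 0.7138k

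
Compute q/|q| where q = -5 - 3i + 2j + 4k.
-0.6804 - 0.4082i + 0.2722j + 0.5443k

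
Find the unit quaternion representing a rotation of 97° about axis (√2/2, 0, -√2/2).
0.6626 + 0.5296i - 0.5296k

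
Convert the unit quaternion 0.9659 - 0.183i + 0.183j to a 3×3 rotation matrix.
[[0.933, -0.067, 0.3535], [-0.067, 0.933, 0.3535], [-0.3535, -0.3535, 0.866]]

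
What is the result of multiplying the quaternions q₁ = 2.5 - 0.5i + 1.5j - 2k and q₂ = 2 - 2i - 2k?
-9i + 6j - 6k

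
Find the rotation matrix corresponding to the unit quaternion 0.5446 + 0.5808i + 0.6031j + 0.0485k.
[[0.2678, 0.6477, 0.7132], [0.7534, 0.3206, -0.5741], [-0.6006, 0.6911, -0.4021]]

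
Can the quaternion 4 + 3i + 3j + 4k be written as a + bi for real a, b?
No. The quaternion 4 + 3i + 3j + 4k has j-coefficient y = 3 and k-coefficient z = 4, not both zero, so it does not lie in the complex subalgebra spanned by 1 and i.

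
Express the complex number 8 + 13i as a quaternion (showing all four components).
8 + 13i + 0j + 0k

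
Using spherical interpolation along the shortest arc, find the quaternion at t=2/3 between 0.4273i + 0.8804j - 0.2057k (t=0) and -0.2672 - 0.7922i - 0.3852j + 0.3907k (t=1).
0.1869 + 0.7078i + 0.5861j - 0.3473k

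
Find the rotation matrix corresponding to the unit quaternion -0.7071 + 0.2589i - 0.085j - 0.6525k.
[[0.134, -0.9668, -0.2177], [0.8788, 0.0144, 0.4771], [-0.4581, -0.2552, 0.8515]]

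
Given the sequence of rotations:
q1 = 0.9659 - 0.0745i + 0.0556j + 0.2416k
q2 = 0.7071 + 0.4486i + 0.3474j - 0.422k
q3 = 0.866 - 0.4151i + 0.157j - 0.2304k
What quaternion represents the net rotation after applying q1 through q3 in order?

q2 · q1 = 0.799 + 0.488i + 0.2979j - 0.186k
q3 · q2 · q1 = 0.8049 + 0.1304i + 0.1938j - 0.5454k
0.8049 + 0.1304i + 0.1938j - 0.5454k


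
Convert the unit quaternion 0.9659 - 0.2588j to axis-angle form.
axis = (0, -1, 0), θ = π/6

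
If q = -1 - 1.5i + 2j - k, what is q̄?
-1 + 1.5i - 2j + k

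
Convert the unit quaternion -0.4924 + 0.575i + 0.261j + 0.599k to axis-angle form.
axis = (0.6606, 0.2999, 0.6882), θ = 239°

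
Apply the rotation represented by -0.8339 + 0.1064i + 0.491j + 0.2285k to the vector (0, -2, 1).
(-1.741, -1.344, 0.401)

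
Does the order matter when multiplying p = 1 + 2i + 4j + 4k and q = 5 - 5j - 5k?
Yes: pq = 45 + 10i + 25j + 5k ≠ 45 + 10i + 5j + 25k = qp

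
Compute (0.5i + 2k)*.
-0.5i - 2k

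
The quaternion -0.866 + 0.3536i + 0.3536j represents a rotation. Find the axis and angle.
axis = (√2/2, √2/2, 0), θ = 5π/3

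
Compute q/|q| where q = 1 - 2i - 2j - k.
0.3162 - 0.6325i - 0.6325j - 0.3162k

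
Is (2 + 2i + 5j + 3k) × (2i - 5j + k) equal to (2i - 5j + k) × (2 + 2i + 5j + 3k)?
No: pq = 18 + 24i - 6j - 18k ≠ 18 - 16i - 14j + 22k = qp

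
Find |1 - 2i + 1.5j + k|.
2.872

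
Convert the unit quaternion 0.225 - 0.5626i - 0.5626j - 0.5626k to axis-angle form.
axis = (-√3/3, -√3/3, -√3/3), θ = 154°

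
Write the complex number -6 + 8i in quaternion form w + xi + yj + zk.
-6 + 8i + 0j + 0k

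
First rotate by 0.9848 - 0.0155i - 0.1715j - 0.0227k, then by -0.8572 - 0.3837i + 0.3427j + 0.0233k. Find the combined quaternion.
-0.7908 - 0.3684i + 0.4754j + 0.1135k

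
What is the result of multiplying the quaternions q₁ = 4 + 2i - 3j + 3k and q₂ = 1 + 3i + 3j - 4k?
19 + 17i + 26j + 2k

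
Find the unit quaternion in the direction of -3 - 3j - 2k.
-0.6396 - 0.6396j - 0.4264k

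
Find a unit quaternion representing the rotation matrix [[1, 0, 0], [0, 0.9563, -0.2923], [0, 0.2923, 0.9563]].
0.989 + 0.1478i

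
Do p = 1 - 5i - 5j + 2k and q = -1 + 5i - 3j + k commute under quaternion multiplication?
No: pq = 7 + 11i + 17j + 39k ≠ 7 + 9i - 13j - 41k = qp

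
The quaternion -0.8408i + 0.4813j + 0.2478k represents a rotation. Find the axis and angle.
axis = (-0.8408, 0.4813, 0.2478), θ = π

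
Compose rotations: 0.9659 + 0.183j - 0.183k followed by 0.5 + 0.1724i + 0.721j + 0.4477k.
0.4329 - 0.0474i + 0.8195j + 0.3725k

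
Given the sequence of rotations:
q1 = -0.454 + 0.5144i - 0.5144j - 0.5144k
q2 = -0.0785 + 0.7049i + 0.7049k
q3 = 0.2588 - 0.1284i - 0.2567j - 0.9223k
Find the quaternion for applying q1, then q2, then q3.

q2 · q1 = 0.0356 + 0.0022i + 0.7656j - 0.6422k
q3 · q2 · q1 = -0.3863 + 0.867i + 0.1045j - 0.2968k
-0.3863 + 0.867i + 0.1045j - 0.2968k


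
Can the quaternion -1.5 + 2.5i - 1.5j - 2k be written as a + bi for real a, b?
No. The quaternion -1.5 + 2.5i - 1.5j - 2k has j-coefficient y = -1.5 and k-coefficient z = -2, not both zero, so it does not lie in the complex subalgebra spanned by 1 and i.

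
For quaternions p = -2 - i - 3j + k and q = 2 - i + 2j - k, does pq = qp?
No: pq = 2 + i - 12j - k ≠ 2 - i - 8j + 9k = qp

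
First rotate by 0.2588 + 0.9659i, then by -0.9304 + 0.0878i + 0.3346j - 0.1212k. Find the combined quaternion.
-0.3256 - 0.876i - 0.0305j - 0.3546k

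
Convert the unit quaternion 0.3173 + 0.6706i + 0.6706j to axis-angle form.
axis = (√2/2, √2/2, 0), θ = 143°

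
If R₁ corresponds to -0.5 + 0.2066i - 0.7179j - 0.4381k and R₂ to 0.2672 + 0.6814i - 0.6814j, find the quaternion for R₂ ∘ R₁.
-0.7636 + 0.013i + 0.4474j - 0.4655k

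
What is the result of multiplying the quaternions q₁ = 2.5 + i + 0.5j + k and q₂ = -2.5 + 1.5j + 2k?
-9 - 3i + 0.5j + 4k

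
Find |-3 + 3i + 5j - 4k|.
√59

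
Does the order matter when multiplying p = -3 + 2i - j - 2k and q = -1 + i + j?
Yes: pq = 2 - 3i - 4j + 5k ≠ 2 - 7i - k = qp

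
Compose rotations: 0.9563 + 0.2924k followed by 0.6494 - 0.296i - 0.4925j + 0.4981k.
0.4754 - 0.4271i - 0.3844j + 0.6662k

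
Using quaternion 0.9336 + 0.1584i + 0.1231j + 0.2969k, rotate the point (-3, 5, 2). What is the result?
(-4.309, 1.642, 4.091)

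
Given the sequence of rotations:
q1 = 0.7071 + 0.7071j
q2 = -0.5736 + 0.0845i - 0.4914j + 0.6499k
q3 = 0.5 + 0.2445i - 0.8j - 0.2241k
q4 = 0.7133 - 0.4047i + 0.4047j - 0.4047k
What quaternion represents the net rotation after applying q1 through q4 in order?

q2 · q1 = -0.0581 - 0.3998i - 0.7531j + 0.5193k
q3 · q2 · q1 = -0.4174 - 0.7983i - 0.3674j - 0.2313k
q4 · q3 · q2 · q1 = -0.5657 - 0.6428i - 0.2015j + 0.4757k
-0.5657 - 0.6428i - 0.2015j + 0.4757k


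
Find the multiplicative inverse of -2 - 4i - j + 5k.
-0.0435 + 0.087i + 0.0217j - 0.1087k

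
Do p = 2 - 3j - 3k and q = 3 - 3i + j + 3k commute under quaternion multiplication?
No: pq = 18 - 12i + 2j - 12k ≠ 18 - 16j + 6k = qp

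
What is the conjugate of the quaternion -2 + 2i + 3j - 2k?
-2 - 2i - 3j + 2k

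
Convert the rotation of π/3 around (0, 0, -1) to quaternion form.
0.866 - 0.5k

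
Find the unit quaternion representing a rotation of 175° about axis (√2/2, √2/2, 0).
0.0436 + 0.7064i + 0.7064j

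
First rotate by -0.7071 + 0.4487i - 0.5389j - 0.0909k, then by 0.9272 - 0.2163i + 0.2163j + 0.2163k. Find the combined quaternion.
-0.4223 + 0.6659i - 0.5752j - 0.2177k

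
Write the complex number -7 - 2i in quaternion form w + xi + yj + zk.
-7 - 2i + 0j + 0k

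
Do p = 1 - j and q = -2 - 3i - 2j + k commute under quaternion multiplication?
No: pq = -4 - 4i - 2k ≠ -4 - 2i + 4k = qp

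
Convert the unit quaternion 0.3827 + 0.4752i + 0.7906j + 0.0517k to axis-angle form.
axis = (0.5144, 0.8557, 0.056), θ = 3π/4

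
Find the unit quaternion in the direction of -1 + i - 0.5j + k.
-0.5547 + 0.5547i - 0.2774j + 0.5547k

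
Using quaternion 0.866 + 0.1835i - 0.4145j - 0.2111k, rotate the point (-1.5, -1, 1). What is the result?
(-1.86, -0.21, -0.864)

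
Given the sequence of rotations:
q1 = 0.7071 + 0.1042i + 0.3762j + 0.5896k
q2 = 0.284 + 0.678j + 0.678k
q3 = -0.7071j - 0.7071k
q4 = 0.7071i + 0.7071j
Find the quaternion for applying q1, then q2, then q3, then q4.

q2 · q1 = -0.454 + 0.1743i + 0.6569j + 0.5762k
q3 · q2 · q1 = 0.8719 + 0.0571i + 0.1978j + 0.4443k
q4 · q3 · q2 · q1 = -0.1802 + 0.9307i + 0.3024j + 0.0995k
-0.1802 + 0.9307i + 0.3024j + 0.0995k


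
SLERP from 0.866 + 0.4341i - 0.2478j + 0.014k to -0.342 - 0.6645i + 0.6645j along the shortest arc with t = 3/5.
0.5906 + 0.6093i - 0.529j + 0.006k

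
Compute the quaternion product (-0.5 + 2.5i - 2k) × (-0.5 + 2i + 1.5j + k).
-2.75 + 0.75i - 7.25j + 4.25k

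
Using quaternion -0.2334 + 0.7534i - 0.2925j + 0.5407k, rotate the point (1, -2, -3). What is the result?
(-2.233, 0.641, 2.933)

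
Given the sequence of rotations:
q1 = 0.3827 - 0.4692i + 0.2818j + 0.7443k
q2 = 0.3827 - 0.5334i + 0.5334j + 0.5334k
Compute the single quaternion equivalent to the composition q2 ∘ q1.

q2 · q1 = -0.6511 - 0.137i + 0.4587j + 0.5889k
-0.6511 - 0.137i + 0.4587j + 0.5889k


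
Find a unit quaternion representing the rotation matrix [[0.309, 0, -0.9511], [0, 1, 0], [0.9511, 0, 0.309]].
0.809 - 0.5878j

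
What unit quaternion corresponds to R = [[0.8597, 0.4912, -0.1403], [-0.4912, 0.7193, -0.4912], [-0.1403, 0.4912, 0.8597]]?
0.9272 + 0.2649i - 0.2649k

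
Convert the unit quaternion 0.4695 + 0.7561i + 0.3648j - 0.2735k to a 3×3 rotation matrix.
[[0.5842, 0.8085, -0.071], [0.2948, -0.293, -0.9095], [-0.7561, 0.5104, -0.4095]]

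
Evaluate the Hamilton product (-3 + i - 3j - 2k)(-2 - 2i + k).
10 + i + 9j - 5k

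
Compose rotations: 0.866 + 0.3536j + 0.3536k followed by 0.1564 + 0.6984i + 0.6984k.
-0.1115 + 0.3579i - 0.1917j + 0.9071k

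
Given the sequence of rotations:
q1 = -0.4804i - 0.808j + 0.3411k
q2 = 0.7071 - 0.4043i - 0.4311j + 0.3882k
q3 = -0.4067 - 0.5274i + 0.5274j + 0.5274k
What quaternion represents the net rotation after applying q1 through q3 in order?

q2 · q1 = -0.675 - 0.1731i - 0.6199j + 0.3608k
q3 · q2 · q1 = 0.3199 + 0.9436i - 0.0049j - 0.0845k
0.3199 + 0.9436i - 0.0049j - 0.0845k


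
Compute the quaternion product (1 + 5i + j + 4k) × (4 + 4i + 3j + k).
-23 + 13i + 18j + 28k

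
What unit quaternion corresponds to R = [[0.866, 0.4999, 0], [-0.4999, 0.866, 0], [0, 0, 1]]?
0.9659 - 0.2588k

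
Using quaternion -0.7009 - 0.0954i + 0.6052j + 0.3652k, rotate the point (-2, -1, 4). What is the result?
(-4.07, 1.773, -1.136)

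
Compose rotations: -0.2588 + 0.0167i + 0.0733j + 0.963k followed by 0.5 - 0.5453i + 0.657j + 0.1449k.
-0.308 + 0.7715i + 0.3942j + 0.3931k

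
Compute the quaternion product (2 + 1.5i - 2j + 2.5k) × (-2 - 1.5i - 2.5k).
4.5 - i + 4j - 13k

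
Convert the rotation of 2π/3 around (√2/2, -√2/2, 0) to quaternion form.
0.5 + 0.6124i - 0.6124j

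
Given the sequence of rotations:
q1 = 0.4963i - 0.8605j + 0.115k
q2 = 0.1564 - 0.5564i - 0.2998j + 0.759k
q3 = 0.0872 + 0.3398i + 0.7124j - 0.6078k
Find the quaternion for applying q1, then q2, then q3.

q2 · q1 = -0.0691 + 0.6963i + 0.3061j + 0.6456k
q3 · q2 · q1 = -0.0683 + 0.6832i - 0.6651j - 0.2937k
-0.0683 + 0.6832i - 0.6651j - 0.2937k


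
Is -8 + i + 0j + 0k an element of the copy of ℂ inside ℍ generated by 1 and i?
Yes. The quaternion -8 + i has j- and k-coefficients y = z = 0, so it lies in the complex subalgebra spanned by 1 and i.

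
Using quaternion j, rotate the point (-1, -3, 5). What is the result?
(1, -3, -5)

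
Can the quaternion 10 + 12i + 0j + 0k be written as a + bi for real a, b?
Yes. The quaternion 10 + 12i has j- and k-coefficients y = z = 0, so it lies in the complex subalgebra spanned by 1 and i.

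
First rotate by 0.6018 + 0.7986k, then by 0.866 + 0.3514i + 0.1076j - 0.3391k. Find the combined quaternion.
0.792 + 0.2974i - 0.2159j + 0.4875k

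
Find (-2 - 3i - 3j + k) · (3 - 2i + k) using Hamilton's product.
-13 - 8i - 8j - 5k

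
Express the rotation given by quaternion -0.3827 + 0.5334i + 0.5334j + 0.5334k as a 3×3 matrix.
[[-0.1381, 0.9773, 0.1608], [0.1608, -0.1381, 0.9773], [0.9773, 0.1608, -0.1381]]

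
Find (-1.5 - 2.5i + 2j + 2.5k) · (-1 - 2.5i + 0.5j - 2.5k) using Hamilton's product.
0.5 - 15.25j + 5k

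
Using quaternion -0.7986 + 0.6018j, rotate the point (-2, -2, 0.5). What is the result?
(-1.032, -2, -1.785)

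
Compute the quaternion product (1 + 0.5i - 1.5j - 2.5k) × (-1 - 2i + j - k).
-1 + 1.5i + 8j - k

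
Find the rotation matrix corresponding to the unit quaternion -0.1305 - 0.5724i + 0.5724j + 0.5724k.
[[-0.3106, -0.5059, -0.8047], [-0.8047, -0.3106, 0.5059], [-0.5059, 0.8047, -0.3106]]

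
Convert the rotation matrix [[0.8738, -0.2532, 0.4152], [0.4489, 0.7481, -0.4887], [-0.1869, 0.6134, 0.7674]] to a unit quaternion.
0.9205 + 0.2993i + 0.1635j + 0.1907k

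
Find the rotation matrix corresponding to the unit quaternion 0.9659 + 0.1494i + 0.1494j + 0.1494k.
[[0.9107, -0.244, 0.3333], [0.3333, 0.9107, -0.244], [-0.244, 0.3333, 0.9107]]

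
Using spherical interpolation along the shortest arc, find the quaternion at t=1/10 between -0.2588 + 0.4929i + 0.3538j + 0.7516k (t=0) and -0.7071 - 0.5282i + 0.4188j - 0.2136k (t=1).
-0.1478 + 0.5592i + 0.2832j + 0.765k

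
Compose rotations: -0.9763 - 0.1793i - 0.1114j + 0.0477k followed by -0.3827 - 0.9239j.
0.2707 + 0.0245i + 0.9446j - 0.1839k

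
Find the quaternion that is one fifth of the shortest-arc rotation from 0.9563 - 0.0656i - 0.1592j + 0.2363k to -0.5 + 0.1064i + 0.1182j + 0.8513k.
0.9811 - 0.0862i - 0.1725j - 0.0132k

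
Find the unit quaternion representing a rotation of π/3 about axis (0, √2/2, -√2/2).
0.866 + 0.3536j - 0.3536k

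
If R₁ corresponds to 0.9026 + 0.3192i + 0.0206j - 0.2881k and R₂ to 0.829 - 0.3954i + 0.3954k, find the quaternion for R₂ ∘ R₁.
0.9884 - 0.1004i + 0.0294j + 0.1099k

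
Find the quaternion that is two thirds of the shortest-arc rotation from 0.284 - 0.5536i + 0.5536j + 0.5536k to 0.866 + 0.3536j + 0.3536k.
0.7285 - 0.2077i + 0.4616j + 0.4616k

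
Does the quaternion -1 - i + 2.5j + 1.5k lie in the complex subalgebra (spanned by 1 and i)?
No. The quaternion -1 - i + 2.5j + 1.5k has j-coefficient y = 2.5 and k-coefficient z = 1.5, not both zero, so it does not lie in the complex subalgebra spanned by 1 and i.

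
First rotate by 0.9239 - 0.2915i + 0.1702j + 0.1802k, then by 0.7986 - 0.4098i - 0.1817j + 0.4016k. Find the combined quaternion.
0.5769 - 0.7125i - 0.0752j + 0.3922k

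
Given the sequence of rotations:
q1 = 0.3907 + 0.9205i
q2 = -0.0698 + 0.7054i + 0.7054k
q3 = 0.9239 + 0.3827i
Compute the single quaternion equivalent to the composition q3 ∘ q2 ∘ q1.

q2 · q1 = -0.6766 + 0.2113i + 0.6493j + 0.2756k
q3 · q2 · q1 = -0.706 - 0.0637i + 0.4944j + 0.5031k
-0.706 - 0.0637i + 0.4944j + 0.5031k


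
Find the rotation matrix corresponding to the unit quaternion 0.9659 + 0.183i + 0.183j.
[[0.933, 0.067, 0.3535], [0.067, 0.933, -0.3535], [-0.3535, 0.3535, 0.866]]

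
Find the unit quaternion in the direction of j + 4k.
0.2425j + 0.9701k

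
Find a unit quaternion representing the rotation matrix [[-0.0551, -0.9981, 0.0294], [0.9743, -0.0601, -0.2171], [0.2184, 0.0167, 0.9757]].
0.682 + 0.0857i - 0.0693j + 0.723k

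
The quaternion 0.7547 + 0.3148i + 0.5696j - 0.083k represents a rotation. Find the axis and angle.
axis = (0.4798, 0.8682, -0.1265), θ = 82°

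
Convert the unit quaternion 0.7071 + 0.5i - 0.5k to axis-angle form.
axis = (√2/2, 0, -√2/2), θ = π/2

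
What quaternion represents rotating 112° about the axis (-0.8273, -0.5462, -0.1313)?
0.5592 - 0.6859i - 0.4528j - 0.1089k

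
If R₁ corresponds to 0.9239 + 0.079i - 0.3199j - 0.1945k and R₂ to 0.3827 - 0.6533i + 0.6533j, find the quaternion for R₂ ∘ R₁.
0.6142 - 0.7004i + 0.3541j + 0.0829k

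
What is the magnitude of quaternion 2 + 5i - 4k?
√45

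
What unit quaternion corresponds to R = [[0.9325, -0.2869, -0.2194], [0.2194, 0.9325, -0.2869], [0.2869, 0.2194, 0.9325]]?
0.9744 + 0.1299i - 0.1299j + 0.1299k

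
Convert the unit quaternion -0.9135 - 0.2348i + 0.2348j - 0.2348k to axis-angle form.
axis = (-√3/3, √3/3, -√3/3), θ = 312°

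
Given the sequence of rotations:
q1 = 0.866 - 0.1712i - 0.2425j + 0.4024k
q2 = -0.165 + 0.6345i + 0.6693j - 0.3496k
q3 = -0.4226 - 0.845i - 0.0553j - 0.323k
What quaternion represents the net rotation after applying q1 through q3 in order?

q2 · q1 = 0.2687 + 0.7623i + 0.4242j - 0.4084k
q3 · q2 · q1 = 0.4221 - 0.3896i - 0.7854j - 0.2305k
0.4221 - 0.3896i - 0.7854j - 0.2305k


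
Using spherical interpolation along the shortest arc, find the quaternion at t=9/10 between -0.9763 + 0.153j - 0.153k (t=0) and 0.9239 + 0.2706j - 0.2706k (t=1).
-0.9455 - 0.2302j + 0.2302k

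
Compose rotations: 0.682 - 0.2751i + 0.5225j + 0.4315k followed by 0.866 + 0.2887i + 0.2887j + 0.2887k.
0.3946 - 0.0676i + 0.4454j + 0.8008k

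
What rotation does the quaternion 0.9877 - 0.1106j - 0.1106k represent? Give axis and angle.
axis = (0, -√2/2, -√2/2), θ = 18°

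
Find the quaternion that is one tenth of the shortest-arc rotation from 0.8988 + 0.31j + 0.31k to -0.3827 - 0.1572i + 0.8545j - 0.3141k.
0.9217 + 0.0222i + 0.1787j + 0.3436k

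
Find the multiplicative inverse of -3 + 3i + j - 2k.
-0.1304 - 0.1304i - 0.0435j + 0.087k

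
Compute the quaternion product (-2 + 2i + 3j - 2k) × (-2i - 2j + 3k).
16 + 9i + 2j - 4k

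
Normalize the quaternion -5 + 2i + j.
-0.9129 + 0.3651i + 0.1826j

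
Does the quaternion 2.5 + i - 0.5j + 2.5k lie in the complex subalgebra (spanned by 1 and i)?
No. The quaternion 2.5 + i - 0.5j + 2.5k has j-coefficient y = -0.5 and k-coefficient z = 2.5, not both zero, so it does not lie in the complex subalgebra spanned by 1 and i.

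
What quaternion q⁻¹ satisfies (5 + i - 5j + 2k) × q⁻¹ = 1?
0.0909 - 0.0182i + 0.0909j - 0.0364k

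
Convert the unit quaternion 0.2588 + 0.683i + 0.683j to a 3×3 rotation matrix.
[[0.067, 0.933, 0.3535], [0.933, 0.067, -0.3535], [-0.3535, 0.3535, -0.866]]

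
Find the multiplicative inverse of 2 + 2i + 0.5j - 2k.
0.1633 - 0.1633i - 0.0408j + 0.1633k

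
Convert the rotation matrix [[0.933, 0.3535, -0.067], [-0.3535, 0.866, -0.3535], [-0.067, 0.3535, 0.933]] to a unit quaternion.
0.9659 + 0.183i - 0.183k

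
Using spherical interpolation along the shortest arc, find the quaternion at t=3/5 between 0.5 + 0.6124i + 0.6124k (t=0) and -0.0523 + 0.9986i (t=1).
0.193 + 0.9407i + 0.2789k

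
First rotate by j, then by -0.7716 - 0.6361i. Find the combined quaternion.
-0.7716j - 0.6361k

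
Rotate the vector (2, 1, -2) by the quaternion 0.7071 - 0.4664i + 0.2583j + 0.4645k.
(0.108, -0.834, -2.88)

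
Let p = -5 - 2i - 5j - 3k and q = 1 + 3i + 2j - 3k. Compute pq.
2 + 4i - 30j + 23k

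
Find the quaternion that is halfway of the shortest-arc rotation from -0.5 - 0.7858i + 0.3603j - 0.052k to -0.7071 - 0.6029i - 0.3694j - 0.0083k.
-0.6557 - 0.7543i - 0.0049j - 0.0328k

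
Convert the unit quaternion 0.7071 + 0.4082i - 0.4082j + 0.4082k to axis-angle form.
axis = (√3/3, -√3/3, √3/3), θ = π/2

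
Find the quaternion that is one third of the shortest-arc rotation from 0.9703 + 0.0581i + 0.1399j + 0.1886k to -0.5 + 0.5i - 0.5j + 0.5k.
0.9359 - 0.159i + 0.3086j - 0.0605k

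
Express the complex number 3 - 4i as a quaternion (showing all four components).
3 - 4i + 0j + 0k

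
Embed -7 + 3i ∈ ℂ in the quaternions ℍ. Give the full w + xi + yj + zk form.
-7 + 3i + 0j + 0k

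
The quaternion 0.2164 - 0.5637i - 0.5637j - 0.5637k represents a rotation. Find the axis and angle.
axis = (-√3/3, -√3/3, -√3/3), θ = 155°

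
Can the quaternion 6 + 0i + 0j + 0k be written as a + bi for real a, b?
Yes. The quaternion 6 has j- and k-coefficients y = z = 0, so it lies in the complex subalgebra spanned by 1 and i.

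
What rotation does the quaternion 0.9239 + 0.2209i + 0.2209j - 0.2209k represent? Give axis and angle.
axis = (√3/3, √3/3, -√3/3), θ = π/4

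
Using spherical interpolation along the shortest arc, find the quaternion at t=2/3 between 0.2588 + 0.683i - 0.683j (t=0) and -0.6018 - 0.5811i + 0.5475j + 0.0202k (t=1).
0.495 + 0.6256i - 0.6029j - 0.0137k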